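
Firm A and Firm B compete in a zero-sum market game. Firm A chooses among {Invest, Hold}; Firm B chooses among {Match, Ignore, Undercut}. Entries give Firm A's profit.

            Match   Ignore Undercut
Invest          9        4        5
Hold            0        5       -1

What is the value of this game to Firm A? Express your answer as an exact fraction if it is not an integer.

Row minima: Invest → 4, Hold → -1; maximin = 4.
Column maxima: Match → 9, Ignore → 5, Undercut → 5; minimax = 5.
4 ≠ 5, so there is no saddle point; optimal play is mixed.
Match is strictly dominated by Undercut (it gives Firm A strictly more in every row), so Firm B never plays it.
On the remaining 2×2 (Invest, Hold vs Ignore, Undercut):
Let Firm A play Invest with probability p. Expected payoff against Ignore: 4p + 5(1−p) = −p + 5; against Undercut: 5p + (-1)(1−p) = 6p − 1.
Setting these equal: −p + 5 = 6p − 1 ⇒ −7p = -6 ⇒ p = 6/7, and the value is (-1)·(6/7) + 5 = 29/7.
For Firm B: with q = P(Ignore), equating Invest's and Hold's payoffs gives −q + 5 = 6q − 1 ⇒ q = 6/7.

29/7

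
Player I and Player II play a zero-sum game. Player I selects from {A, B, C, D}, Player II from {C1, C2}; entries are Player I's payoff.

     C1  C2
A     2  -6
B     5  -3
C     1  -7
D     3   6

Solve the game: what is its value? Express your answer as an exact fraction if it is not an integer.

Row minima: A → -6, B → -3, C → -7, D → 3; maximin = 3.
Column maxima: C1 → 5, C2 → 6; minimax = 5.
3 ≠ 5, so there is no saddle point; optimal play is mixed.
A is strictly dominated by B, so Player I never plays it.
C is strictly dominated by B, so Player I never plays it.
On the remaining 2×2 (B, D vs C1, C2):
Let Player I play B with probability p. Expected payoff against C1: 5p + 3(1−p) = 2p + 3; against C2: (-3)p + 6(1−p) = −9p + 6.
Setting these equal: 2p + 3 = −9p + 6 ⇒ 11p = 3 ⇒ p = 3/11, and the value is (2)·(3/11) + 3 = 39/11.
For Player II: with q = P(C1), equating B's and D's payoffs gives 8q − 3 = −3q + 6 ⇒ q = 9/11.

39/11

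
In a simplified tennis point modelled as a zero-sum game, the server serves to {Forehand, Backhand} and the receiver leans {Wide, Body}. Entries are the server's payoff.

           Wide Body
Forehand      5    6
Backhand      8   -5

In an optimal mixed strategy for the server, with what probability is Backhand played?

1/14

Row minima: Forehand → 5, Backhand → -5; maximin = 5.
Column maxima: Wide → 8, Body → 6; minimax = 6.
5 ≠ 6, so there is no saddle point; optimal play is mixed.
Let the server play Forehand with probability p. Expected payoff against Wide: 5p + 8(1−p) = −3p + 8; against Body: 6p + (-5)(1−p) = 11p − 5.
Setting these equal: −3p + 8 = 11p − 5 ⇒ −14p = -13 ⇒ p = 13/14, and the value is (-3)·(13/14) + 8 = 73/14.
For the receiver: with q = P(Wide), equating Forehand's and Backhand's payoffs gives −q + 6 = 13q − 5 ⇒ q = 11/14.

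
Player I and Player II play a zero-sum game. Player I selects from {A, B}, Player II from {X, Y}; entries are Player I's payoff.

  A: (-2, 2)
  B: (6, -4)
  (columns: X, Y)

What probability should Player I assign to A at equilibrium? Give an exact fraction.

5/7

Row minima: A → -2, B → -4; maximin = -2.
Column maxima: X → 6, Y → 2; minimax = 2.
-2 ≠ 2, so there is no saddle point; optimal play is mixed.
Let Player I play A with probability p. Expected payoff against X: (-2)p + 6(1−p) = −8p + 6; against Y: 2p + (-4)(1−p) = 6p − 4.
Setting these equal: −8p + 6 = 6p − 4 ⇒ −14p = -10 ⇒ p = 5/7, and the value is (-8)·(5/7) + 6 = 2/7.
For Player II: with q = P(X), equating A's and B's payoffs gives −4q + 2 = 10q − 4 ⇒ q = 3/7.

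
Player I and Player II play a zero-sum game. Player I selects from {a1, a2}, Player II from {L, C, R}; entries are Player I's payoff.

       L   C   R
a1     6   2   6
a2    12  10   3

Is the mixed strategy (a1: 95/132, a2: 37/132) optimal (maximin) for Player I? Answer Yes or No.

Against L this mix gives (95/132)·6 + (37/132)·12 = 169/22.
Against C this mix gives (95/132)·2 + (37/132)·10 = 140/33.
Against R this mix gives (95/132)·6 + (37/132)·3 = 227/44.
Player II will play C, holding Player I to 140/33. Shifting weight toward the row that does better against C would raise this floor (the equalizing mix achieves 54/11 against both C and R), so the proposed strategy is not optimal.

No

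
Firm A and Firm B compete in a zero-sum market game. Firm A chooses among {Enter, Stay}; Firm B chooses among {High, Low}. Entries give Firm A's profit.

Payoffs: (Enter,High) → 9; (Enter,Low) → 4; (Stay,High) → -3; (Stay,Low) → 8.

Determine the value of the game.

Row minima: Enter → 4, Stay → -3; maximin = 4.
Column maxima: High → 9, Low → 8; minimax = 8.
4 ≠ 8, so there is no saddle point; optimal play is mixed.
Let Firm A play Enter with probability p. Expected payoff against High: 9p + (-3)(1−p) = 12p − 3; against Low: 4p + 8(1−p) = −4p + 8.
Setting these equal: 12p − 3 = −4p + 8 ⇒ 16p = 11 ⇒ p = 11/16, and the value is (12)·(11/16) − 3 = 21/4.
For Firm B: with q = P(High), equating Enter's and Stay's payoffs gives 5q + 4 = −11q + 8 ⇒ q = 1/4.

21/4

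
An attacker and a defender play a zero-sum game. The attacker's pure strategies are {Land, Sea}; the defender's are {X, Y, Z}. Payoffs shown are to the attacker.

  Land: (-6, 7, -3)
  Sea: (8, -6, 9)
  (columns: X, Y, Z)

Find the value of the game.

Row minima: Land → -6, Sea → -6; maximin = -6.
Column maxima: X → 8, Y → 7, Z → 9; minimax = 7.
-6 ≠ 7, so there is no saddle point; optimal play is mixed.
Z is strictly dominated by X (it gives the attacker strictly more in every row), so the defender never plays it.
On the remaining 2×2 (Land, Sea vs X, Y):
Let the attacker play Land with probability p. Expected payoff against X: (-6)p + 8(1−p) = −14p + 8; against Y: 7p + (-6)(1−p) = 13p − 6.
Setting these equal: −14p + 8 = 13p − 6 ⇒ −27p = -14 ⇒ p = 14/27, and the value is (-14)·(14/27) + 8 = 20/27.
For the defender: with q = P(X), equating Land's and Sea's payoffs gives −13q + 7 = 14q − 6 ⇒ q = 13/27.

20/27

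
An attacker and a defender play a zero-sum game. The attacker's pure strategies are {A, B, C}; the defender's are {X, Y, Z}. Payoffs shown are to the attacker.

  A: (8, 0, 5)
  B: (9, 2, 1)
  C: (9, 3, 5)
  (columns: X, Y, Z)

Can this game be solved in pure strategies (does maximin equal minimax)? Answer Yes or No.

Row minima: A → 0, B → 1, C → 3; maximin = 3.
Column maxima: X → 9, Y → 3, Z → 5; minimax = 3.
maximin = minimax = 3, so a saddle point exists.

Yes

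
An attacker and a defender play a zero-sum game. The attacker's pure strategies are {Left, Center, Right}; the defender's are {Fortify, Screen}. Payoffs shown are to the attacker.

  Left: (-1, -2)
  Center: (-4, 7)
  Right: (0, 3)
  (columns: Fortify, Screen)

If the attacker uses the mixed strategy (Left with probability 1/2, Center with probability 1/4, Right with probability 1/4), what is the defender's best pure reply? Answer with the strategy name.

If the defender plays Fortify, the attacker's expected payoff is (1/2)·(-1) + (1/4)·(-4) + (1/4)·0 = -3/2.
If the defender plays Screen, the attacker's expected payoff is (1/2)·(-2) + (1/4)·7 + (1/4)·3 = 3/2.
The defender minimizes the attacker's payoff; the smallest is -3/2, so the best response is Fortify.

Fortify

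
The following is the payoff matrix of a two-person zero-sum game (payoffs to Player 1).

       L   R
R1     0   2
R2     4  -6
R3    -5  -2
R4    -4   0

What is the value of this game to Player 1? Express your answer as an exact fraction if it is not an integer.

2/3

Row minima: R1 → 0, R2 → -6, R3 → -5, R4 → -4; maximin = 0.
Column maxima: L → 4, R → 2; minimax = 2.
0 ≠ 2, so there is no saddle point; optimal play is mixed.
R3 is strictly dominated by R1, so Player 1 never plays it.
R4 is strictly dominated by R1, so Player 1 never plays it.
On the remaining 2×2 (R1, R2 vs L, R):
Let Player 1 play R1 with probability p. Expected payoff against L: 0p + 4(1−p) = −4p + 4; against R: 2p + (-6)(1−p) = 8p − 6.
Setting these equal: −4p + 4 = 8p − 6 ⇒ −12p = -10 ⇒ p = 5/6, and the value is (-4)·(5/6) + 4 = 2/3.
For Player 2: with q = P(L), equating R1's and R2's payoffs gives −2q + 2 = 10q − 6 ⇒ q = 2/3.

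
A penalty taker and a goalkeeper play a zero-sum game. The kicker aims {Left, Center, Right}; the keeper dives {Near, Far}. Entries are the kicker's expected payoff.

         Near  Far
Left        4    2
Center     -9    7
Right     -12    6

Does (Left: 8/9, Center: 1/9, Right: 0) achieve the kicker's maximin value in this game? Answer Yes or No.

Yes

Against Near this mix gives (8/9)·4 + (1/9)·(-9) = 23/9.
Against Far this mix gives (8/9)·2 + (1/9)·7 = 23/9.
All of the keeper's active replies (Near, Far) yield 23/9, and no column does worse for the kicker. The mix makes the keeper indifferent and guarantees 23/9, so it is optimal.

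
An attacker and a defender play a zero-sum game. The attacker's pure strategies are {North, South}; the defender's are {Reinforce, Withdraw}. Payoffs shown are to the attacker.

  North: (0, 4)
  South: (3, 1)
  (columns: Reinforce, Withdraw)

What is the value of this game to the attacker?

2

Row minima: North → 0, South → 1; maximin = 1.
Column maxima: Reinforce → 3, Withdraw → 4; minimax = 3.
1 ≠ 3, so there is no saddle point; optimal play is mixed.
Let the attacker play North with probability p. Expected payoff against Reinforce: 0p + 3(1−p) = −3p + 3; against Withdraw: 4p + 1(1−p) = 3p + 1.
Setting these equal: −3p + 3 = 3p + 1 ⇒ −6p = -2 ⇒ p = 1/3, and the value is (-3)·(1/3) + 3 = 2.
For the defender: with q = P(Reinforce), equating North's and South's payoffs gives −4q + 4 = 2q + 1 ⇒ q = 1/2.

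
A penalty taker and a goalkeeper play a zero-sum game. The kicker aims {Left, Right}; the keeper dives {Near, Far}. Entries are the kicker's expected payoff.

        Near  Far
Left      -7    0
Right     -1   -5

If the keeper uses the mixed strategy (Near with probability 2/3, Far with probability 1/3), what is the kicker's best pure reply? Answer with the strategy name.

Expected payoff of Left: (2/3)·(-7) + (1/3)·0 = -14/3.
Expected payoff of Right: (2/3)·(-1) + (1/3)·(-5) = -7/3.
The largest is -7/3, so the kicker's best response is Right.

Right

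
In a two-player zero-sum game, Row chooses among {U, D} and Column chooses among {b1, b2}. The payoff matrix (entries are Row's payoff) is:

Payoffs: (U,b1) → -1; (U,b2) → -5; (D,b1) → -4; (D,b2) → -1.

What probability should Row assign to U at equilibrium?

3/7

Row minima: U → -5, D → -4; maximin = -4.
Column maxima: b1 → -1, b2 → -1; minimax = -1.
-4 ≠ -1, so there is no saddle point; optimal play is mixed.
Let Row play U with probability p. Expected payoff against b1: (-1)p + (-4)(1−p) = 3p − 4; against b2: (-5)p + (-1)(1−p) = −4p − 1.
Setting these equal: 3p − 4 = −4p − 1 ⇒ 7p = 3 ⇒ p = 3/7, and the value is (3)·(3/7) − 4 = -19/7.
For Column: with q = P(b1), equating U's and D's payoffs gives 4q − 5 = −3q − 1 ⇒ q = 4/7.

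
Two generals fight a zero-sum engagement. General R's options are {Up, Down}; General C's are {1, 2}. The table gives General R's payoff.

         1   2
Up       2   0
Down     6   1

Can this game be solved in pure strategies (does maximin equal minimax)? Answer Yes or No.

Yes

Row minima: Up → 0, Down → 1; maximin = 1.
Column maxima: 1 → 6, 2 → 1; minimax = 1.
maximin = minimax = 1, so a saddle point exists.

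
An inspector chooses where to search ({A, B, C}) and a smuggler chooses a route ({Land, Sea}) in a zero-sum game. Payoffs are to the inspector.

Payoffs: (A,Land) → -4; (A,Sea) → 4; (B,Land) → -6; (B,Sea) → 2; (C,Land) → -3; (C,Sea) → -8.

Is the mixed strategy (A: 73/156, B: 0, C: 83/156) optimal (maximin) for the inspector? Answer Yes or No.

Against Land this mix gives (73/156)·(-4) + (83/156)·(-3) = -541/156.
Against Sea this mix gives (73/156)·4 + (83/156)·(-8) = -31/13.
The smuggler will play Land, holding the inspector to -541/156. Shifting weight toward the row that does better against Land would raise this floor (the equalizing mix achieves -44/13 against both Land and Sea), so the proposed strategy is not optimal.

No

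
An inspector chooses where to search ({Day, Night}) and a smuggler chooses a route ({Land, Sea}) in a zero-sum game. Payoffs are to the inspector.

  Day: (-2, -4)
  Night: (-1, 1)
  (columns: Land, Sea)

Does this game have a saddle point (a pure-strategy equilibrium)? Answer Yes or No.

Yes

Row minima: Day → -4, Night → -1; maximin = -1.
Column maxima: Land → -1, Sea → 1; minimax = -1.
maximin = minimax = -1, so a saddle point exists.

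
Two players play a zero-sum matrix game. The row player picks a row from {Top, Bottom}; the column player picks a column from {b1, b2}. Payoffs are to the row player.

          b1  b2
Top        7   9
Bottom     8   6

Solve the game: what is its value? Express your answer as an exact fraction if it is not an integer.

Row minima: Top → 7, Bottom → 6; maximin = 7.
Column maxima: b1 → 8, b2 → 9; minimax = 8.
7 ≠ 8, so there is no saddle point; optimal play is mixed.
Let the row player play Top with probability p. Expected payoff against b1: 7p + 8(1−p) = −p + 8; against b2: 9p + 6(1−p) = 3p + 6.
Setting these equal: −p + 8 = 3p + 6 ⇒ −4p = -2 ⇒ p = 1/2, and the value is (-1)·(1/2) + 8 = 15/2.
For the column player: with q = P(b1), equating Top's and Bottom's payoffs gives −2q + 9 = 2q + 6 ⇒ q = 3/4.

15/2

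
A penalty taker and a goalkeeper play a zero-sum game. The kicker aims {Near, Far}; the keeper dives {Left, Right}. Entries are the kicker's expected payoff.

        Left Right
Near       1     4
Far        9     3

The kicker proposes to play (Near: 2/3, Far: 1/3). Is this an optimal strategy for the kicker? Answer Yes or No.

Against Left this mix gives (2/3)·1 + (1/3)·9 = 11/3.
Against Right this mix gives (2/3)·4 + (1/3)·3 = 11/3.
All of the keeper's active replies (Left, Right) yield 11/3, and no column does worse for the kicker. The mix makes the keeper indifferent and guarantees 11/3, so it is optimal.

Yes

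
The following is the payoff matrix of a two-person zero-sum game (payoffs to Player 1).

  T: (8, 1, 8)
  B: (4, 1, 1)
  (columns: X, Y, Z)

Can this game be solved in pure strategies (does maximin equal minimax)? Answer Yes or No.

Row minima: T → 1, B → 1; maximin = 1.
Column maxima: X → 8, Y → 1, Z → 8; minimax = 1.
maximin = minimax = 1, so a saddle point exists.

Yes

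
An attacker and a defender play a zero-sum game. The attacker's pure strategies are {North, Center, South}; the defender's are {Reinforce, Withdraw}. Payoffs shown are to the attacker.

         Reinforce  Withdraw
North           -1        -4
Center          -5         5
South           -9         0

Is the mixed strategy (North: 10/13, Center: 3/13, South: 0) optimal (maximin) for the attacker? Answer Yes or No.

Yes

Against Reinforce this mix gives (10/13)·(-1) + (3/13)·(-5) = -25/13.
Against Withdraw this mix gives (10/13)·(-4) + (3/13)·5 = -25/13.
All of the defender's active replies (Reinforce, Withdraw) yield -25/13, and no column does worse for the attacker. The mix makes the defender indifferent and guarantees -25/13, so it is optimal.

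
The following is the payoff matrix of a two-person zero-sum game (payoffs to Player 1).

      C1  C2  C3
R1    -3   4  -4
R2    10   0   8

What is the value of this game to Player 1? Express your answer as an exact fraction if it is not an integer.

Row minima: R1 → -4, R2 → 0; maximin = 0.
Column maxima: C1 → 10, C2 → 4, C3 → 8; minimax = 4.
0 ≠ 4, so there is no saddle point; optimal play is mixed.
C1 is strictly dominated by C3 (it gives Player 1 strictly more in every row), so Player 2 never plays it.
On the remaining 2×2 (R1, R2 vs C2, C3):
Let Player 1 play R1 with probability p. Expected payoff against C2: 4p + 0(1−p) = 4p; against C3: (-4)p + 8(1−p) = −12p + 8.
Setting these equal: 4p = −12p + 8 ⇒ 16p = 8 ⇒ p = 1/2, and the value is (4)·(1/2) = 2.
For Player 2: with q = P(C2), equating R1's and R2's payoffs gives 8q − 4 = −8q + 8 ⇒ q = 3/4.

2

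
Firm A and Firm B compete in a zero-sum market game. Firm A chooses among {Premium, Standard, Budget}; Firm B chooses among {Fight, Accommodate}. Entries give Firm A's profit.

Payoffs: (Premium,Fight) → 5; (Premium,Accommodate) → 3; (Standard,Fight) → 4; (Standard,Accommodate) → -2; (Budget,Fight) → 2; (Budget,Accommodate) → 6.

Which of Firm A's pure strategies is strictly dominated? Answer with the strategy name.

Premium gives a strictly higher payoff than Standard against every column: 5 > 4, 3 > -2.
So Standard is strictly dominated and Firm A never plays it.

Standard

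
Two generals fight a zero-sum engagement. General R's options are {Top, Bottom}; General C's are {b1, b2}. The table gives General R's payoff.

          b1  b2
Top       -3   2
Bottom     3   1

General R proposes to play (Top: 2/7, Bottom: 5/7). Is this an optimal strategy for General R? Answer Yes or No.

Yes

Against b1 this mix gives (2/7)·(-3) + (5/7)·3 = 9/7.
Against b2 this mix gives (2/7)·2 + (5/7)·1 = 9/7.
All of General C's active replies (b1, b2) yield 9/7, and no column does worse for General R. The mix makes General C indifferent and guarantees 9/7, so it is optimal.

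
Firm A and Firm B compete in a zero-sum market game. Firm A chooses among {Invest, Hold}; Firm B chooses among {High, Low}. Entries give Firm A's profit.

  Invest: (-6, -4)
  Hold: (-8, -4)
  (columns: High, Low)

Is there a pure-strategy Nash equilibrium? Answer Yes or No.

Yes

Row minima: Invest → -6, Hold → -8; maximin = -6.
Column maxima: High → -6, Low → -4; minimax = -6.
maximin = minimax = -6, so a saddle point exists.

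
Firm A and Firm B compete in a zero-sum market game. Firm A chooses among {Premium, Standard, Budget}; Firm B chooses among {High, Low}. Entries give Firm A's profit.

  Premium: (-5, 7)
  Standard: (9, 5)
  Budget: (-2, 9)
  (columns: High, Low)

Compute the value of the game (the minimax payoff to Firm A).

91/15

Row minima: Premium → -5, Standard → 5, Budget → -2; maximin = 5.
Column maxima: High → 9, Low → 9; minimax = 9.
5 ≠ 9, so there is no saddle point; optimal play is mixed.
Premium is strictly dominated by Budget, so Firm A never plays it.
On the remaining 2×2 (Standard, Budget vs High, Low):
Let Firm A play Standard with probability p. Expected payoff against High: 9p + (-2)(1−p) = 11p − 2; against Low: 5p + 9(1−p) = −4p + 9.
Setting these equal: 11p − 2 = −4p + 9 ⇒ 15p = 11 ⇒ p = 11/15, and the value is (11)·(11/15) − 2 = 91/15.
For Firm B: with q = P(High), equating Standard's and Budget's payoffs gives 4q + 5 = −11q + 9 ⇒ q = 4/15.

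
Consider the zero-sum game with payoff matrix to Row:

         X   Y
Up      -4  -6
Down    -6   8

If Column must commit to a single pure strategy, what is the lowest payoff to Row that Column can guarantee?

-4

Column maxima: X → -4, Y → 8.
The smallest of these is -4.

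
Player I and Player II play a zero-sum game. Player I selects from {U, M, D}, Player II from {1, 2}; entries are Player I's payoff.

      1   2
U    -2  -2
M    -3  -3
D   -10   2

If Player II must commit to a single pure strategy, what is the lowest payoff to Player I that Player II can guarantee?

-2

Column maxima: 1 → -2, 2 → 2.
The smallest of these is -2.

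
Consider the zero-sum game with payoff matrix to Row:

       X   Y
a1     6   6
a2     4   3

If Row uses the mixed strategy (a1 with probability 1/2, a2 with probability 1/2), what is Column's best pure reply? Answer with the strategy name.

If Column plays X, Row's expected payoff is (1/2)·6 + (1/2)·4 = 5.
If Column plays Y, Row's expected payoff is (1/2)·6 + (1/2)·3 = 9/2.
Column minimizes Row's payoff; the smallest is 9/2, so the best response is Y.

Y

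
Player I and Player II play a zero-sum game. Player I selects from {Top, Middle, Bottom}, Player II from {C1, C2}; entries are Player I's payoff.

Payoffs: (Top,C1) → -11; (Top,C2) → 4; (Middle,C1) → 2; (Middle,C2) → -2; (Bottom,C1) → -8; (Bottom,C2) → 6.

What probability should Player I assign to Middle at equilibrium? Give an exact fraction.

Row minima: Top → -11, Middle → -2, Bottom → -8; maximin = -2.
Column maxima: C1 → 2, C2 → 6; minimax = 2.
-2 ≠ 2, so there is no saddle point; optimal play is mixed.
Top is strictly dominated by Bottom, so Player I never plays it.
On the remaining 2×2 (Middle, Bottom vs C1, C2):
Let Player I play Middle with probability p. Expected payoff against C1: 2p + (-8)(1−p) = 10p − 8; against C2: (-2)p + 6(1−p) = −8p + 6.
Setting these equal: 10p − 8 = −8p + 6 ⇒ 18p = 14 ⇒ p = 7/9, and the value is (10)·(7/9) − 8 = -2/9.
For Player II: with q = P(C1), equating Middle's and Bottom's payoffs gives 4q − 2 = −14q + 6 ⇒ q = 4/9.

7/9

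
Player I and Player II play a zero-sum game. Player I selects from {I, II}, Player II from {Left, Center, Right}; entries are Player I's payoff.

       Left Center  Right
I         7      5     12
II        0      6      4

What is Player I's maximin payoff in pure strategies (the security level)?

5

Row minima: I → 5, II → 0.
The best of these is 5.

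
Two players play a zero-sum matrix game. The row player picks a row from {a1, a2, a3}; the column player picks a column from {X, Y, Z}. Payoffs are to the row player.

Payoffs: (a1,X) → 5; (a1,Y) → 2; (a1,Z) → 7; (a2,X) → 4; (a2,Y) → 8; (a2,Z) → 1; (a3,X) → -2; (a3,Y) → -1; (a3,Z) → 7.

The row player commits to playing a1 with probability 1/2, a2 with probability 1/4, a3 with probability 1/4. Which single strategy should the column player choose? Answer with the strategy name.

Y

If the column player plays X, the row player's expected payoff is (1/2)·5 + (1/4)·4 + (1/4)·(-2) = 3.
If the column player plays Y, the row player's expected payoff is (1/2)·2 + (1/4)·8 + (1/4)·(-1) = 11/4.
If the column player plays Z, the row player's expected payoff is (1/2)·7 + (1/4)·1 + (1/4)·7 = 11/2.
The column player minimizes the row player's payoff; the smallest is 11/4, so the best response is Y.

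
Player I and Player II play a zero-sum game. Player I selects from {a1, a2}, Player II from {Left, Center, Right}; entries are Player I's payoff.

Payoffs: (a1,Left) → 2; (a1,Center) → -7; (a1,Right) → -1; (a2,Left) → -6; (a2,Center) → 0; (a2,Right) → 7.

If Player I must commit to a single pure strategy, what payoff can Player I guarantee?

Row minima: a1 → -7, a2 → -6.
The best of these is -6.

-6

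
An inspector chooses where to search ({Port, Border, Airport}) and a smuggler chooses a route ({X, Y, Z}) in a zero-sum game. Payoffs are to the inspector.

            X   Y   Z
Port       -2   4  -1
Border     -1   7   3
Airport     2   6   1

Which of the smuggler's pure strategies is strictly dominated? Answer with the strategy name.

X holds the inspector's payoff strictly below Y in every row: -2 < 4, -1 < 7, 2 < 6.
So Y is strictly dominated for the smuggler.

Y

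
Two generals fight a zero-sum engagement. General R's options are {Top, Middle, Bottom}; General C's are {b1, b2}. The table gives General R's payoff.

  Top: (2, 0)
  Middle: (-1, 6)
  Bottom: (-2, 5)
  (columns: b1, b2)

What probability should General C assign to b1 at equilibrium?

Row minima: Top → 0, Middle → -1, Bottom → -2; maximin = 0.
Column maxima: b1 → 2, b2 → 6; minimax = 2.
0 ≠ 2, so there is no saddle point; optimal play is mixed.
Bottom is strictly dominated by Middle, so General R never plays it.
On the remaining 2×2 (Top, Middle vs b1, b2):
Let General R play Top with probability p. Expected payoff against b1: 2p + (-1)(1−p) = 3p − 1; against b2: 0p + 6(1−p) = −6p + 6.
Setting these equal: 3p − 1 = −6p + 6 ⇒ 9p = 7 ⇒ p = 7/9, and the value is (3)·(7/9) − 1 = 4/3.
For General C: with q = P(b1), equating Top's and Middle's payoffs gives 2q = −7q + 6 ⇒ q = 2/3.

2/3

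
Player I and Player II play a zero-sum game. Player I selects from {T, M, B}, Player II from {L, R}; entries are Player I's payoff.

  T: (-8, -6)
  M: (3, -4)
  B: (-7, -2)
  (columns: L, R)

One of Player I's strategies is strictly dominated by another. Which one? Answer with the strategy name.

M gives a strictly higher payoff than T against every column: 3 > -8, -4 > -6.
So T is strictly dominated and Player I never plays it.

T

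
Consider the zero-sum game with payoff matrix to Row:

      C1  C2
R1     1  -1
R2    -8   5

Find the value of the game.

Row minima: R1 → -1, R2 → -8; maximin = -1.
Column maxima: C1 → 1, C2 → 5; minimax = 1.
-1 ≠ 1, so there is no saddle point; optimal play is mixed.
Let Row play R1 with probability p. Expected payoff against C1: 1p + (-8)(1−p) = 9p − 8; against C2: (-1)p + 5(1−p) = −6p + 5.
Setting these equal: 9p − 8 = −6p + 5 ⇒ 15p = 13 ⇒ p = 13/15, and the value is (9)·(13/15) − 8 = -1/5.
For Column: with q = P(C1), equating R1's and R2's payoffs gives 2q − 1 = −13q + 5 ⇒ q = 2/5.

-1/5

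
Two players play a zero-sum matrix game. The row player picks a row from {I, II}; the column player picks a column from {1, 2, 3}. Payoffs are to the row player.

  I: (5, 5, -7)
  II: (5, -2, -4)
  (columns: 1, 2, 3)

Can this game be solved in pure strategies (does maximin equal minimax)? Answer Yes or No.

Yes

Row minima: I → -7, II → -4; maximin = -4.
Column maxima: 1 → 5, 2 → 5, 3 → -4; minimax = -4.
maximin = minimax = -4, so a saddle point exists.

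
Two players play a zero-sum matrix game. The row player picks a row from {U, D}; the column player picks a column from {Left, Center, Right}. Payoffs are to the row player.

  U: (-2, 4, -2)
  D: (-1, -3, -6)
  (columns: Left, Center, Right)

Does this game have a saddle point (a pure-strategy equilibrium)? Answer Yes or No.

Yes

Row minima: U → -2, D → -6; maximin = -2.
Column maxima: Left → -1, Center → 4, Right → -2; minimax = -2.
maximin = minimax = -2, so a saddle point exists.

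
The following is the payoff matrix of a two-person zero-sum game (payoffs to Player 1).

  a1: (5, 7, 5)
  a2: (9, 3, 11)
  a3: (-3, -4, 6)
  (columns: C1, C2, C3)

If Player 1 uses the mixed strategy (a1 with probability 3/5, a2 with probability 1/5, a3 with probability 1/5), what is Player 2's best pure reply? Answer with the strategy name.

C2

If Player 2 plays C1, Player 1's expected payoff is (3/5)·5 + (1/5)·9 + (1/5)·(-3) = 21/5.
If Player 2 plays C2, Player 1's expected payoff is (3/5)·7 + (1/5)·3 + (1/5)·(-4) = 4.
If Player 2 plays C3, Player 1's expected payoff is (3/5)·5 + (1/5)·11 + (1/5)·6 = 32/5.
Player 2 minimizes Player 1's payoff; the smallest is 4, so the best response is C2.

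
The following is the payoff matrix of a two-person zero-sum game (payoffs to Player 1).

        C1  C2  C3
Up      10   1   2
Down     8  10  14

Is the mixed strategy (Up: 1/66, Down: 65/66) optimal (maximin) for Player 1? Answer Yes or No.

Against C1 this mix gives (1/66)·10 + (65/66)·8 = 265/33.
Against C2 this mix gives (1/66)·1 + (65/66)·10 = 217/22.
Against C3 this mix gives (1/66)·2 + (65/66)·14 = 152/11.
Player 2 will play C1, holding Player 1 to 265/33. Shifting weight toward the row that does better against C1 would raise this floor (the equalizing mix achieves 92/11 against both C1 and C2), so the proposed strategy is not optimal.

No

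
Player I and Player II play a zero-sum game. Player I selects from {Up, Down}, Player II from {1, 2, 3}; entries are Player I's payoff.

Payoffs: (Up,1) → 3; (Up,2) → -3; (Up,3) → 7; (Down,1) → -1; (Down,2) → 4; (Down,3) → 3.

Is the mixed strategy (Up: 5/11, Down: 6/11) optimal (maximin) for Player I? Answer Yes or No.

Against 1 this mix gives (5/11)·3 + (6/11)·(-1) = 9/11.
Against 2 this mix gives (5/11)·(-3) + (6/11)·4 = 9/11.
Against 3 this mix gives (5/11)·7 + (6/11)·3 = 53/11.
All of Player II's active replies (1, 2) yield 9/11, and no column does worse for Player I. The mix makes Player II indifferent and guarantees 9/11, so it is optimal.

Yes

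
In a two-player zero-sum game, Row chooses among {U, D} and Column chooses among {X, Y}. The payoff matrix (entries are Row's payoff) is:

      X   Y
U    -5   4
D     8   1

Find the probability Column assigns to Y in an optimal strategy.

13/16

Row minima: U → -5, D → 1; maximin = 1.
Column maxima: X → 8, Y → 4; minimax = 4.
1 ≠ 4, so there is no saddle point; optimal play is mixed.
Let Row play U with probability p. Expected payoff against X: (-5)p + 8(1−p) = −13p + 8; against Y: 4p + 1(1−p) = 3p + 1.
Setting these equal: −13p + 8 = 3p + 1 ⇒ −16p = -7 ⇒ p = 7/16, and the value is (-13)·(7/16) + 8 = 37/16.
For Column: with q = P(X), equating U's and D's payoffs gives −9q + 4 = 7q + 1 ⇒ q = 3/16.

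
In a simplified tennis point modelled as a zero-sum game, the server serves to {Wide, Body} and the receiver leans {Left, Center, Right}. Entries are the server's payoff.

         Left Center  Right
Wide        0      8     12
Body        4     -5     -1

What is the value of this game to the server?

32/17

Row minima: Wide → 0, Body → -5; maximin = 0.
Column maxima: Left → 4, Center → 8, Right → 12; minimax = 4.
0 ≠ 4, so there is no saddle point; optimal play is mixed.
Right is strictly dominated by Center (it gives the server strictly more in every row), so the receiver never plays it.
On the remaining 2×2 (Wide, Body vs Left, Center):
Let the server play Wide with probability p. Expected payoff against Left: 0p + 4(1−p) = −4p + 4; against Center: 8p + (-5)(1−p) = 13p − 5.
Setting these equal: −4p + 4 = 13p − 5 ⇒ −17p = -9 ⇒ p = 9/17, and the value is (-4)·(9/17) + 4 = 32/17.
For the receiver: with q = P(Left), equating Wide's and Body's payoffs gives −8q + 8 = 9q − 5 ⇒ q = 13/17.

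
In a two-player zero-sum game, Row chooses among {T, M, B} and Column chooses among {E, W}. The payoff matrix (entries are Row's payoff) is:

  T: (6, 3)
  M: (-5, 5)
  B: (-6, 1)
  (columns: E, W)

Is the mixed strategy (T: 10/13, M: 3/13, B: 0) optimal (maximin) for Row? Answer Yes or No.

Yes

Against E this mix gives (10/13)·6 + (3/13)·(-5) = 45/13.
Against W this mix gives (10/13)·3 + (3/13)·5 = 45/13.
All of Column's active replies (E, W) yield 45/13, and no column does worse for Row. The mix makes Column indifferent and guarantees 45/13, so it is optimal.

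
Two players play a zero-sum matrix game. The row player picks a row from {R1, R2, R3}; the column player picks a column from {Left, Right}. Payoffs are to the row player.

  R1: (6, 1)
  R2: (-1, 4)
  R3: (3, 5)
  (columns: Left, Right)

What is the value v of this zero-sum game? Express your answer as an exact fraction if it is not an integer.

Row minima: R1 → 1, R2 → -1, R3 → 3; maximin = 3.
Column maxima: Left → 6, Right → 5; minimax = 5.
3 ≠ 5, so there is no saddle point; optimal play is mixed.
R2 is strictly dominated by R3, so the row player never plays it.
On the remaining 2×2 (R1, R3 vs Left, Right):
Let the row player play R1 with probability p. Expected payoff against Left: 6p + 3(1−p) = 3p + 3; against Right: 1p + 5(1−p) = −4p + 5.
Setting these equal: 3p + 3 = −4p + 5 ⇒ 7p = 2 ⇒ p = 2/7, and the value is (3)·(2/7) + 3 = 27/7.
For the column player: with q = P(Left), equating R1's and R3's payoffs gives 5q + 1 = −2q + 5 ⇒ q = 4/7.

27/7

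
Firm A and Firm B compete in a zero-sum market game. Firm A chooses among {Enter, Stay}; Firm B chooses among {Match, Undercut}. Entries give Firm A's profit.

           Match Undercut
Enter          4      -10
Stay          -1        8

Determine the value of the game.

22/23

Row minima: Enter → -10, Stay → -1; maximin = -1.
Column maxima: Match → 4, Undercut → 8; minimax = 4.
-1 ≠ 4, so there is no saddle point; optimal play is mixed.
Let Firm A play Enter with probability p. Expected payoff against Match: 4p + (-1)(1−p) = 5p − 1; against Undercut: (-10)p + 8(1−p) = −18p + 8.
Setting these equal: 5p − 1 = −18p + 8 ⇒ 23p = 9 ⇒ p = 9/23, and the value is (5)·(9/23) − 1 = 22/23.
For Firm B: with q = P(Match), equating Enter's and Stay's payoffs gives 14q − 10 = −9q + 8 ⇒ q = 18/23.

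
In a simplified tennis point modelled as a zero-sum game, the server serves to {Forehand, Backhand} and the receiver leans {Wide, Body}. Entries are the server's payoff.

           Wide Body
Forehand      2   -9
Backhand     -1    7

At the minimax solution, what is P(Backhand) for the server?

Row minima: Forehand → -9, Backhand → -1; maximin = -1.
Column maxima: Wide → 2, Body → 7; minimax = 2.
-1 ≠ 2, so there is no saddle point; optimal play is mixed.
Let the server play Forehand with probability p. Expected payoff against Wide: 2p + (-1)(1−p) = 3p − 1; against Body: (-9)p + 7(1−p) = −16p + 7.
Setting these equal: 3p − 1 = −16p + 7 ⇒ 19p = 8 ⇒ p = 8/19, and the value is (3)·(8/19) − 1 = 5/19.
For the receiver: with q = P(Wide), equating Forehand's and Backhand's payoffs gives 11q − 9 = −8q + 7 ⇒ q = 16/19.

11/19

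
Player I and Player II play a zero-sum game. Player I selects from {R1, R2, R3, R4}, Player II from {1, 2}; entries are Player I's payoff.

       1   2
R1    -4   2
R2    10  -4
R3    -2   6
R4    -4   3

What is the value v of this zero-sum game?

Row minima: R1 → -4, R2 → -4, R3 → -2, R4 → -4; maximin = -2.
Column maxima: 1 → 10, 2 → 6; minimax = 6.
-2 ≠ 6, so there is no saddle point; optimal play is mixed.
R1 is strictly dominated by R3, so Player I never plays it.
R4 is strictly dominated by R3, so Player I never plays it.
On the remaining 2×2 (R2, R3 vs 1, 2):
Let Player I play R2 with probability p. Expected payoff against 1: 10p + (-2)(1−p) = 12p − 2; against 2: (-4)p + 6(1−p) = −10p + 6.
Setting these equal: 12p − 2 = −10p + 6 ⇒ 22p = 8 ⇒ p = 4/11, and the value is (12)·(4/11) − 2 = 26/11.
For Player II: with q = P(1), equating R2's and R3's payoffs gives 14q − 4 = −8q + 6 ⇒ q = 5/11.

26/11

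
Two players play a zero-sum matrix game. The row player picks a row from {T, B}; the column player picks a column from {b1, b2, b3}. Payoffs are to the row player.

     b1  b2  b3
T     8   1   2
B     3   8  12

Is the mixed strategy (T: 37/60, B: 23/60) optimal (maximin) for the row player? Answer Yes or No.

Against b1 this mix gives (37/60)·8 + (23/60)·3 = 73/12.
Against b2 this mix gives (37/60)·1 + (23/60)·8 = 221/60.
Against b3 this mix gives (37/60)·2 + (23/60)·12 = 35/6.
The column player will play b2, holding the row player to 221/60. Shifting weight toward the row that does better against b2 would raise this floor (the equalizing mix achieves 61/12 against both b2 and b1), so the proposed strategy is not optimal.

No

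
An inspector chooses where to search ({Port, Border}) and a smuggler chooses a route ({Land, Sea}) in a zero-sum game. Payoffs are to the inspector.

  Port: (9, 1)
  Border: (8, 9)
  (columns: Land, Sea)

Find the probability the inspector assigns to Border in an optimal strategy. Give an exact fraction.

Row minima: Port → 1, Border → 8; maximin = 8.
Column maxima: Land → 9, Sea → 9; minimax = 9.
8 ≠ 9, so there is no saddle point; optimal play is mixed.
Let the inspector play Port with probability p. Expected payoff against Land: 9p + 8(1−p) = p + 8; against Sea: 1p + 9(1−p) = −8p + 9.
Setting these equal: p + 8 = −8p + 9 ⇒ 9p = 1 ⇒ p = 1/9, and the value is (1)·(1/9) + 8 = 73/9.
For the smuggler: with q = P(Land), equating Port's and Border's payoffs gives 8q + 1 = −q + 9 ⇒ q = 8/9.

8/9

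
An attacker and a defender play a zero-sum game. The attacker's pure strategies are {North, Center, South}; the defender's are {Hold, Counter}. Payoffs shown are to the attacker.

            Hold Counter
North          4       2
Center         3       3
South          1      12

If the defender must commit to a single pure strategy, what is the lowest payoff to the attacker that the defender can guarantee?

4

Column maxima: Hold → 4, Counter → 12.
The smallest of these is 4.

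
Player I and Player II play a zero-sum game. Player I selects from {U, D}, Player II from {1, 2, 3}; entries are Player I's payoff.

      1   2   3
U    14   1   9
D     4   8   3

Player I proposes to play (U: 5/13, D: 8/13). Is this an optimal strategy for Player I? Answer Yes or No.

Yes

Against 1 this mix gives (5/13)·14 + (8/13)·4 = 102/13.
Against 2 this mix gives (5/13)·1 + (8/13)·8 = 69/13.
Against 3 this mix gives (5/13)·9 + (8/13)·3 = 69/13.
All of Player II's active replies (2, 3) yield 69/13, and no column does worse for Player I. The mix makes Player II indifferent and guarantees 69/13, so it is optimal.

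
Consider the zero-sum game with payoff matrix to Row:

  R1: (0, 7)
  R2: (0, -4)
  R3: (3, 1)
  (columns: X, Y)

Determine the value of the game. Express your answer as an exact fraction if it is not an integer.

7/3

Row minima: R1 → 0, R2 → -4, R3 → 1; maximin = 1.
Column maxima: X → 3, Y → 7; minimax = 3.
1 ≠ 3, so there is no saddle point; optimal play is mixed.
R2 is strictly dominated by R3, so Row never plays it.
On the remaining 2×2 (R1, R3 vs X, Y):
Let Row play R1 with probability p. Expected payoff against X: 0p + 3(1−p) = −3p + 3; against Y: 7p + 1(1−p) = 6p + 1.
Setting these equal: −3p + 3 = 6p + 1 ⇒ −9p = -2 ⇒ p = 2/9, and the value is (-3)·(2/9) + 3 = 7/3.
For Column: with q = P(X), equating R1's and R3's payoffs gives −7q + 7 = 2q + 1 ⇒ q = 2/3.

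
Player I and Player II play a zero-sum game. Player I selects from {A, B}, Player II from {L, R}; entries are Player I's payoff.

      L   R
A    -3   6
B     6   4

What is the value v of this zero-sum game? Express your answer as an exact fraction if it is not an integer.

48/11

Row minima: A → -3, B → 4; maximin = 4.
Column maxima: L → 6, R → 6; minimax = 6.
4 ≠ 6, so there is no saddle point; optimal play is mixed.
Let Player I play A with probability p. Expected payoff against L: (-3)p + 6(1−p) = −9p + 6; against R: 6p + 4(1−p) = 2p + 4.
Setting these equal: −9p + 6 = 2p + 4 ⇒ −11p = -2 ⇒ p = 2/11, and the value is (-9)·(2/11) + 6 = 48/11.
For Player II: with q = P(L), equating A's and B's payoffs gives −9q + 6 = 2q + 4 ⇒ q = 2/11.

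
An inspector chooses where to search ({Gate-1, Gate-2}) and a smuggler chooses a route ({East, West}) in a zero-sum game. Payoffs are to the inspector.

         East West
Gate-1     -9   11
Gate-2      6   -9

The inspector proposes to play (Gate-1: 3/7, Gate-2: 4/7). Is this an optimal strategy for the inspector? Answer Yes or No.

Against East this mix gives (3/7)·(-9) + (4/7)·6 = -3/7.
Against West this mix gives (3/7)·11 + (4/7)·(-9) = -3/7.
All of the smuggler's active replies (East, West) yield -3/7, and no column does worse for the inspector. The mix makes the smuggler indifferent and guarantees -3/7, so it is optimal.

Yes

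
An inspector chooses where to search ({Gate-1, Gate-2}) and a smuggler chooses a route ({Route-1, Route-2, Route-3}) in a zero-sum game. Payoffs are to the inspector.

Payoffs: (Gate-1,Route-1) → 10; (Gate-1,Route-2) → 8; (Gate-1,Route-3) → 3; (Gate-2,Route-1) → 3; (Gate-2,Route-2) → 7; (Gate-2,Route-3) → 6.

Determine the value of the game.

Row minima: Gate-1 → 3, Gate-2 → 3; maximin = 3.
Column maxima: Route-1 → 10, Route-2 → 8, Route-3 → 6; minimax = 6.
3 ≠ 6, so there is no saddle point; optimal play is mixed.
Route-2 is strictly dominated by Route-3 (it gives the inspector strictly more in every row), so the smuggler never plays it.
On the remaining 2×2 (Gate-1, Gate-2 vs Route-1, Route-3):
Let the inspector play Gate-1 with probability p. Expected payoff against Route-1: 10p + 3(1−p) = 7p + 3; against Route-3: 3p + 6(1−p) = −3p + 6.
Setting these equal: 7p + 3 = −3p + 6 ⇒ 10p = 3 ⇒ p = 3/10, and the value is (7)·(3/10) + 3 = 51/10.
For the smuggler: with q = P(Route-1), equating Gate-1's and Gate-2's payoffs gives 7q + 3 = −3q + 6 ⇒ q = 3/10.

51/10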